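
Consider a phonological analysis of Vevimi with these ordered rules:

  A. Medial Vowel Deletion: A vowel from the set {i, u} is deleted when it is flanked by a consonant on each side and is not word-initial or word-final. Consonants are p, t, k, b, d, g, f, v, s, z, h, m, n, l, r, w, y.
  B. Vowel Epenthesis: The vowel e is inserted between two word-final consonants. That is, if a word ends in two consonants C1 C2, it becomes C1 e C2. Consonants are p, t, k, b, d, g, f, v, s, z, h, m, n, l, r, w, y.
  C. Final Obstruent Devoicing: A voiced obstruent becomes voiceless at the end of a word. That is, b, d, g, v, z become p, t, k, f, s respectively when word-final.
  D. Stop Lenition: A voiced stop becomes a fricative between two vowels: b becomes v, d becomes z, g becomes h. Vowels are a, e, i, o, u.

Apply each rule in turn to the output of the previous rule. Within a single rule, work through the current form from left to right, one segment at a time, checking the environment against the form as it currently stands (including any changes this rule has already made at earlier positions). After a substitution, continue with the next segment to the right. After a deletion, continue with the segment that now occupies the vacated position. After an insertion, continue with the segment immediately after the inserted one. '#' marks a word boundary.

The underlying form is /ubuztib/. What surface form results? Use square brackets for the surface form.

A Medial Vowel Deletion: [ubuztib] → [ubztb]
B Vowel Epenthesis: [ubztb] → [ubzteb]
C Final Obstruent Devoicing: [ubzteb] → [ubztep]
D Stop Lenition: no change — [ubztep]

[ubztep]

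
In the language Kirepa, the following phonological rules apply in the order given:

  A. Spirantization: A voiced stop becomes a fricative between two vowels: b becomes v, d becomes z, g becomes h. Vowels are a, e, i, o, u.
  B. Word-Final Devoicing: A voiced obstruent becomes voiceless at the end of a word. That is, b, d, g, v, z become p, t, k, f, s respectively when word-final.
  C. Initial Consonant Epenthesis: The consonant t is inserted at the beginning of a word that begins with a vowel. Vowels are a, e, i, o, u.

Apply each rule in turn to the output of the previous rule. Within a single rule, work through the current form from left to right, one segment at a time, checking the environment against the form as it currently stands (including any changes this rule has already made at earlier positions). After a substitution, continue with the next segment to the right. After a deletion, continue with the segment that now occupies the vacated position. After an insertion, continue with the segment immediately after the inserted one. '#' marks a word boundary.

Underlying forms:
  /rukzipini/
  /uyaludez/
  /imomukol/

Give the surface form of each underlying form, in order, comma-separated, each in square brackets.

/rukzipini/:
  A Spirantization: no change — [rukzipini]
  B Word-Final Devoicing: no change — [rukzipini]
  C Initial Consonant Epenthesis: no change — [rukzipini]
/uyaludez/:
  A Spirantization: [uyaludez] → [uyaluzez]
  B Word-Final Devoicing: [uyaluzez] → [uyaluzes]
  C Initial Consonant Epenthesis: [uyaluzes] → [tuyaluzes]
/imomukol/:
  A Spirantization: no change — [imomukol]
  B Word-Final Devoicing: no change — [imomukol]
  C Initial Consonant Epenthesis: [imomukol] → [timomukol]

[rukzipini], [tuyaluzes], [timomukol]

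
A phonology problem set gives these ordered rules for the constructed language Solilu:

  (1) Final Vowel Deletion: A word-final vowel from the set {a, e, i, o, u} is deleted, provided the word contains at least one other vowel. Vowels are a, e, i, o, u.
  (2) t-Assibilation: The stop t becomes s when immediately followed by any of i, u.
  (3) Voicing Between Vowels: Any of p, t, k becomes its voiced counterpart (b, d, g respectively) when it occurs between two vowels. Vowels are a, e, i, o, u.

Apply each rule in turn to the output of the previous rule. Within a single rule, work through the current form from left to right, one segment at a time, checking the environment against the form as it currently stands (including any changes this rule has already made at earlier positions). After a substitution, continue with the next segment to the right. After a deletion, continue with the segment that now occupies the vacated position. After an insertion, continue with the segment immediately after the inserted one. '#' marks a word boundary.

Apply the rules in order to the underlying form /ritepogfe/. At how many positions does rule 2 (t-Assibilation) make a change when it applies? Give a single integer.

(1) Final Vowel Deletion: [ritepogfe] → [ritepogf]
(2) t-Assibilation: no change — [ritepogf]
(3) Voicing Between Vowels: [ritepogf] → [ridebogf]
Rule 2 changed 0 position(s).

0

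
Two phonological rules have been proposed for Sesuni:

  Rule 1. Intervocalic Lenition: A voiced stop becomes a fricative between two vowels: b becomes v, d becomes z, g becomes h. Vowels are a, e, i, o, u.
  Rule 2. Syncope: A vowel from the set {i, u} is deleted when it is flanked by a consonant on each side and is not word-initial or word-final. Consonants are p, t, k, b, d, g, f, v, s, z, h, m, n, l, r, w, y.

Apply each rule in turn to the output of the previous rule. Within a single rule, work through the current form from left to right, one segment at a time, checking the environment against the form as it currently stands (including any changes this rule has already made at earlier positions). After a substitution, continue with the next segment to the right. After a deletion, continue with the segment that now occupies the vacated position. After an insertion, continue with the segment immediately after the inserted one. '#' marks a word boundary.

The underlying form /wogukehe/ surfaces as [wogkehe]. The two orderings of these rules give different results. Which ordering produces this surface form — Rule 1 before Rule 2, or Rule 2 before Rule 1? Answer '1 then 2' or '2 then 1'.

Order 1 then 2:
  1 Intervocalic Lenition: [wogukehe] → [wohukehe]
  2 Syncope: [wohukehe] → [wohkehe]
  result: [wohkehe]
Order 2 then 1:
  2 Syncope: [wogukehe] → [wogkehe]
  1 Intervocalic Lenition: no change — [wogkehe]
  result: [wogkehe]

2 then 1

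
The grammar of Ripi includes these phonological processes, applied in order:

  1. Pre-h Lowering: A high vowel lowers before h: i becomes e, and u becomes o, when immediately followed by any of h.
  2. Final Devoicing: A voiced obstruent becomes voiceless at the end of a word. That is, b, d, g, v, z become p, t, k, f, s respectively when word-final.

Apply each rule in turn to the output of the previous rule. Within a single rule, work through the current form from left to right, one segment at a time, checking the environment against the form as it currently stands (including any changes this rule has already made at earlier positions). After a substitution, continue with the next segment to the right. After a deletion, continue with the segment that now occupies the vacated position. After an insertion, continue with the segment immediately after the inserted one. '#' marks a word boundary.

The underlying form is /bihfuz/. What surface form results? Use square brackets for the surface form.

[behfus]

1 Pre-h Lowering: [bihfuz] → [behfuz]
2 Final Devoicing: [behfuz] → [behfus]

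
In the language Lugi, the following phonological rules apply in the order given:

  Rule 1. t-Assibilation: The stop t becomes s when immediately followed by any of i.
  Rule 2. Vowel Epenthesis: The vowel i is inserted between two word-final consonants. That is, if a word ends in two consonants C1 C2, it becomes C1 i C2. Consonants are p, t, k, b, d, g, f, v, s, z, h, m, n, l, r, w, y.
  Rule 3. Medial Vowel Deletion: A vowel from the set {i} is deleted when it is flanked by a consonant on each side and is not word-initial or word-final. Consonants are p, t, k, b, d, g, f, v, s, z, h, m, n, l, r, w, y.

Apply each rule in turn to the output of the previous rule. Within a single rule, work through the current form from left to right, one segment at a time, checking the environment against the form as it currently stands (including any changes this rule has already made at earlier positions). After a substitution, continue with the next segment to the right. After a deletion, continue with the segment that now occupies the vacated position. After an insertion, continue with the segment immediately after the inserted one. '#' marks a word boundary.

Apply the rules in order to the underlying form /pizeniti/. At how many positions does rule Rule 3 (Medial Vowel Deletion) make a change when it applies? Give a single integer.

Rule 1 t-Assibilation: [pizeniti] → [pizenisi]
Rule 2 Vowel Epenthesis: no change — [pizenisi]
Rule 3 Medial Vowel Deletion: [pizenisi] → [pzensi]
Rule Rule 3 changed 2 position(s).

2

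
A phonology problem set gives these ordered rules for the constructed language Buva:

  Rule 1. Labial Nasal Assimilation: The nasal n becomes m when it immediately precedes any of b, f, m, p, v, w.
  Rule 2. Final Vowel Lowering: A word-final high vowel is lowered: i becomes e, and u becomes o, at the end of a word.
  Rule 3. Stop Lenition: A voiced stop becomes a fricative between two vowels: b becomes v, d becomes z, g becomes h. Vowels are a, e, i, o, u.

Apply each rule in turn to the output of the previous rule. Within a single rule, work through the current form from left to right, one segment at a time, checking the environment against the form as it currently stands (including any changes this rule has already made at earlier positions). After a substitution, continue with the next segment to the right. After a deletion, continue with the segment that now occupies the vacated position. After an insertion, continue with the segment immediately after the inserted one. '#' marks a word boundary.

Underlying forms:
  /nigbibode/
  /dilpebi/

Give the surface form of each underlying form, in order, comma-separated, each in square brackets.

/nigbibode/:
  Rule 1 Labial Nasal Assimilation: no change — [nigbibode]
  Rule 2 Final Vowel Lowering: no change — [nigbibode]
  Rule 3 Stop Lenition: [nigbibode] → [nigbivoze]
/dilpebi/:
  Rule 1 Labial Nasal Assimilation: no change — [dilpebi]
  Rule 2 Final Vowel Lowering: [dilpebi] → [dilpebe]
  Rule 3 Stop Lenition: [dilpebe] → [dilpeve]

[nigbivoze], [dilpeve]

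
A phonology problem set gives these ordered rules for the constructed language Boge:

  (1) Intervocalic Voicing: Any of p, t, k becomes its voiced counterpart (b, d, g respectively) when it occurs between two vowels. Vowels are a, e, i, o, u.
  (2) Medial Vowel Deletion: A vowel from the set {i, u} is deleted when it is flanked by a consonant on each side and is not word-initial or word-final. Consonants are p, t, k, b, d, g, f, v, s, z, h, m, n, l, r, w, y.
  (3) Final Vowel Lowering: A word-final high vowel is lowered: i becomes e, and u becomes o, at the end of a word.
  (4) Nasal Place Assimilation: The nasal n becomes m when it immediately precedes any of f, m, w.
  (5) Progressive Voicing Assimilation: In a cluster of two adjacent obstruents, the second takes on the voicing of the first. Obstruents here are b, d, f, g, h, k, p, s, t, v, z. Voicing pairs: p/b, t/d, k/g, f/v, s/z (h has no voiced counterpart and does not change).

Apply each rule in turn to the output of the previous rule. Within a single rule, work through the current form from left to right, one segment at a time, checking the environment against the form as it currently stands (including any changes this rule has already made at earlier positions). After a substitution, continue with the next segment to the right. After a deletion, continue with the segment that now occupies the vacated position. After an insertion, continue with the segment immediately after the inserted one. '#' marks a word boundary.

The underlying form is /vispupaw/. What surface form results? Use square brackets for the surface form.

[vzbbaw]

(1) Intervocalic Voicing: [vispupaw] → [vispubaw]
(2) Medial Vowel Deletion: [vispubaw] → [vspbaw]
(3) Final Vowel Lowering: no change — [vspbaw]
(4) Nasal Place Assimilation: no change — [vspbaw]
(5) Progressive Voicing Assimilation: [vspbaw] → [vzbbaw]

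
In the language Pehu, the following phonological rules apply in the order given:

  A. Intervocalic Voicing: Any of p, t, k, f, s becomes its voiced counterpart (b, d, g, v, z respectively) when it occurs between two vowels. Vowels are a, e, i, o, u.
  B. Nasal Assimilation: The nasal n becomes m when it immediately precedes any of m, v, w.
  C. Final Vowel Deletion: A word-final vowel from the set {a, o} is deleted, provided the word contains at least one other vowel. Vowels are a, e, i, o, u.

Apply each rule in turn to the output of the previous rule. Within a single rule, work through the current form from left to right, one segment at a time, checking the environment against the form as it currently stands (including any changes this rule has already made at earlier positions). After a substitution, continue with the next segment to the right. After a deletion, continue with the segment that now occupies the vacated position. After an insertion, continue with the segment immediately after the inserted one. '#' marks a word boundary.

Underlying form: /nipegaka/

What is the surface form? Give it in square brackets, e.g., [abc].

A Intervocalic Voicing: [nipegaka] → [nibegaga]
B Nasal Assimilation: no change — [nibegaga]
C Final Vowel Deletion: [nibegaga] → [nibegag]

[nibegag]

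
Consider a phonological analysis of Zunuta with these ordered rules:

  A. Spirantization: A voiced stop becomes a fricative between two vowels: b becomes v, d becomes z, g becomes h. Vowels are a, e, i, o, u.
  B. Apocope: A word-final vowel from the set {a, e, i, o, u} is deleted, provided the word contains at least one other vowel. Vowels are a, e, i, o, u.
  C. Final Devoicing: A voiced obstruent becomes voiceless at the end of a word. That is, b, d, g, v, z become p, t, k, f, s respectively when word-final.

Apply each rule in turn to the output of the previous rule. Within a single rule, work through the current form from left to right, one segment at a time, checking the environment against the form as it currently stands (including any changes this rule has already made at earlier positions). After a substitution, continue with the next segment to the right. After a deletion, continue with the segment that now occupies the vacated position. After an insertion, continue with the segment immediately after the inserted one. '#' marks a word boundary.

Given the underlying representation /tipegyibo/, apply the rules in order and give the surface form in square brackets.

[tipegyif]

A Spirantization: [tipegyibo] → [tipegyivo]
B Apocope: [tipegyivo] → [tipegyiv]
C Final Devoicing: [tipegyiv] → [tipegyif]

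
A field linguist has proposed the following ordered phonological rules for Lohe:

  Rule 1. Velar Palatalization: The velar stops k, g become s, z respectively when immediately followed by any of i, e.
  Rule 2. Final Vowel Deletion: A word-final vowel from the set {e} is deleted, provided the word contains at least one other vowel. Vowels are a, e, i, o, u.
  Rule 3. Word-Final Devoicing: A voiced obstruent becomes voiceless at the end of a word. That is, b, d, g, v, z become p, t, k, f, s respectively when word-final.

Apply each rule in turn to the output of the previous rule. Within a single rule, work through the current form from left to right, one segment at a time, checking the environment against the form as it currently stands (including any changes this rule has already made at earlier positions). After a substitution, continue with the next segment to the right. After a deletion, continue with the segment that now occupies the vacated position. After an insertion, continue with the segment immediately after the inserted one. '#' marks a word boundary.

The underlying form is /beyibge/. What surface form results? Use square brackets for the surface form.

Rule 1 Velar Palatalization: [beyibge] → [beyibze]
Rule 2 Final Vowel Deletion: [beyibze] → [beyibz]
Rule 3 Word-Final Devoicing: [beyibz] → [beyibs]

[beyibs]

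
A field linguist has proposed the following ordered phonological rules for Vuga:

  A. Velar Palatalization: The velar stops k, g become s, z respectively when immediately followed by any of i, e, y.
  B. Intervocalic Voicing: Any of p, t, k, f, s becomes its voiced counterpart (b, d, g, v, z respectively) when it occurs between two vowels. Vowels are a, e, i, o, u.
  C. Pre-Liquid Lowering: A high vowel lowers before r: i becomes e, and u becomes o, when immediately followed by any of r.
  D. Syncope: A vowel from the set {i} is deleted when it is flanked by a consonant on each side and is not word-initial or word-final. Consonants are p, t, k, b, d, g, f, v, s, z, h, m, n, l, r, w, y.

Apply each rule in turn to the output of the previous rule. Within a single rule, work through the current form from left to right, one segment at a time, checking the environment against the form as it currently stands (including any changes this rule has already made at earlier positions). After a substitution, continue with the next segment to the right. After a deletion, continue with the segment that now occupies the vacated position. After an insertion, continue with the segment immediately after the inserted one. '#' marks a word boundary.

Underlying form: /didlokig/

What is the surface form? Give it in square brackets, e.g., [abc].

A Velar Palatalization: [didlokig] → [didlosig]
B Intervocalic Voicing: [didlosig] → [didlozig]
C Pre-Liquid Lowering: no change — [didlozig]
D Syncope: [didlozig] → [ddlozg]

[ddlozg]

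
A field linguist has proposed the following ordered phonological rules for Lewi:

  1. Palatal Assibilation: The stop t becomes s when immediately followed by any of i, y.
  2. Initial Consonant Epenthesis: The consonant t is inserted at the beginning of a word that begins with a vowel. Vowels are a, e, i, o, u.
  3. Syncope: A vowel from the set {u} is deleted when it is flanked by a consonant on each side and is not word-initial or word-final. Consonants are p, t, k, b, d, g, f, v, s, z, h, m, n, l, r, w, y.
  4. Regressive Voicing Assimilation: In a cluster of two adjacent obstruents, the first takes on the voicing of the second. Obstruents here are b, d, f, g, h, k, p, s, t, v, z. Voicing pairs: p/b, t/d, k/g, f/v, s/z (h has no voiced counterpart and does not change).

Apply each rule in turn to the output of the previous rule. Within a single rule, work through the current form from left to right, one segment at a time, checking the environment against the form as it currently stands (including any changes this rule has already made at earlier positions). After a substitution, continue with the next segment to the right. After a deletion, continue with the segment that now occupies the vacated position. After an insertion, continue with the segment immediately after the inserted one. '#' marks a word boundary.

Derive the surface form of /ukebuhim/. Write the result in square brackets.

[tkephim]

1 Palatal Assibilation: no change — [ukebuhim]
2 Initial Consonant Epenthesis: [ukebuhim] → [tukebuhim]
3 Syncope: [tukebuhim] → [tkebhim]
4 Regressive Voicing Assimilation: [tkebhim] → [tkephim]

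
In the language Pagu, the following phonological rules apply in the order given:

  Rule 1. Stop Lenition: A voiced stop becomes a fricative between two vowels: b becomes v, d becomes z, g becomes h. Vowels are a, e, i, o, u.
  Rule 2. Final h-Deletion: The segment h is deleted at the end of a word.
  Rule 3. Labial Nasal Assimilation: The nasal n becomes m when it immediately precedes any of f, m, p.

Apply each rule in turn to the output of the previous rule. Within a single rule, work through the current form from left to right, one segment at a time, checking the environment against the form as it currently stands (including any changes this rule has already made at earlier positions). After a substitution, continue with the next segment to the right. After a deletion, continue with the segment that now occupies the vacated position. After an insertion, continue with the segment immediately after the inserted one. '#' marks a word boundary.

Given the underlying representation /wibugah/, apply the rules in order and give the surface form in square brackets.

Rule 1 Stop Lenition: [wibugah] → [wivuhah]
Rule 2 Final h-Deletion: [wivuhah] → [wivuha]
Rule 3 Labial Nasal Assimilation: no change — [wivuha]

[wivuha]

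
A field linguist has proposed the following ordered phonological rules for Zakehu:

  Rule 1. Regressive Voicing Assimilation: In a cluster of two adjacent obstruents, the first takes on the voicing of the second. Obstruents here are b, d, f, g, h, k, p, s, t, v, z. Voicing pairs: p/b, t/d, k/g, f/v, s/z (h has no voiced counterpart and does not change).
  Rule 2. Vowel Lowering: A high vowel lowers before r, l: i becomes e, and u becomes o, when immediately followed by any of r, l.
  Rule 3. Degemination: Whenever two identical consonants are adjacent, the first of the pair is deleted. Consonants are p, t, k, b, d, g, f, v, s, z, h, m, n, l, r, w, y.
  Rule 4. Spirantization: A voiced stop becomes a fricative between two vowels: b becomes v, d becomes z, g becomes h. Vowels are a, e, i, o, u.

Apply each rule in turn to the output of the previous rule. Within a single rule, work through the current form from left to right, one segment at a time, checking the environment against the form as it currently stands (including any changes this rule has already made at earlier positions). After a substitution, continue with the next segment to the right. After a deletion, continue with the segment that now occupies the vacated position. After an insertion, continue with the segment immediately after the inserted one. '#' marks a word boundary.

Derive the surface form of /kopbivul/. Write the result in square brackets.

[kovivol]

Rule 1 Regressive Voicing Assimilation: [kopbivul] → [kobbivul]
Rule 2 Vowel Lowering: [kobbivul] → [kobbivol]
Rule 3 Degemination: [kobbivol] → [kobivol]
Rule 4 Spirantization: [kobivol] → [kovivol]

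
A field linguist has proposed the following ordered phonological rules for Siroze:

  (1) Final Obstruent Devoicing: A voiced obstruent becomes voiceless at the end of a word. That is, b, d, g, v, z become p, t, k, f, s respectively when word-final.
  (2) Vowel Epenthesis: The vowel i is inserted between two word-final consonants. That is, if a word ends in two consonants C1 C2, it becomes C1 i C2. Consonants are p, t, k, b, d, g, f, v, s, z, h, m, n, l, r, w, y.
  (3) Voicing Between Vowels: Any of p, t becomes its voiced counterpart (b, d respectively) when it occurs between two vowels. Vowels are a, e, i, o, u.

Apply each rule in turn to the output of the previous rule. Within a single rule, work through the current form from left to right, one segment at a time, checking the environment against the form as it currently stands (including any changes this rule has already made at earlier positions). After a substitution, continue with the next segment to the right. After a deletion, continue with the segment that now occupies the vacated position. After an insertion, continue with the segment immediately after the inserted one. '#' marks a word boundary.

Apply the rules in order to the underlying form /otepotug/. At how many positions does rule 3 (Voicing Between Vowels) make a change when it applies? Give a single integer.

3

(1) Final Obstruent Devoicing: [otepotug] → [otepotuk]
(2) Vowel Epenthesis: no change — [otepotuk]
(3) Voicing Between Vowels: [otepotuk] → [odeboduk]
Rule 3 changed 3 position(s).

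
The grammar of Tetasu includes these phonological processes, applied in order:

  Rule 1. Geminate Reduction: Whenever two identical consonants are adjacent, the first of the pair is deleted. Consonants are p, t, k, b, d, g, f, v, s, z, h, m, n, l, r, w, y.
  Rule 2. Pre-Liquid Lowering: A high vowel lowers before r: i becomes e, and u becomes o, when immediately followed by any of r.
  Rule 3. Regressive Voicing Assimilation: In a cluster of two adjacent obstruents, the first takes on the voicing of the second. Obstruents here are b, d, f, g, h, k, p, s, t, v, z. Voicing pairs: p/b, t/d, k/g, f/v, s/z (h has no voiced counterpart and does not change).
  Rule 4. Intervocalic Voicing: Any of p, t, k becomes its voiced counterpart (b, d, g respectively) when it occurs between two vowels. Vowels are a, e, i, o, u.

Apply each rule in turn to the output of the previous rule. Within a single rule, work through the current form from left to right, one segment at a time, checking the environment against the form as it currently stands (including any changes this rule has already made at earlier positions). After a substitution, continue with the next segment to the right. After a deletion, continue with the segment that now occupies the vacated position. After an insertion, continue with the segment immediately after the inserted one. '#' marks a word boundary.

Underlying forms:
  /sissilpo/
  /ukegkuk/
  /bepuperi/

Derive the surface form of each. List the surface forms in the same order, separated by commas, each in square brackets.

/sissilpo/:
  Rule 1 Geminate Reduction: [sissilpo] → [sisilpo]
  Rule 2 Pre-Liquid Lowering: no change — [sisilpo]
  Rule 3 Regressive Voicing Assimilation: no change — [sisilpo]
  Rule 4 Intervocalic Voicing: no change — [sisilpo]
/ukegkuk/:
  Rule 1 Geminate Reduction: no change — [ukegkuk]
  Rule 2 Pre-Liquid Lowering: no change — [ukegkuk]
  Rule 3 Regressive Voicing Assimilation: [ukegkuk] → [ukekkuk]
  Rule 4 Intervocalic Voicing: [ukekkuk] → [ugekkuk]
/bepuperi/:
  Rule 1 Geminate Reduction: no change — [bepuperi]
  Rule 2 Pre-Liquid Lowering: no change — [bepuperi]
  Rule 3 Regressive Voicing Assimilation: no change — [bepuperi]
  Rule 4 Intervocalic Voicing: [bepuperi] → [bebuberi]

[sisilpo], [ugekkuk], [bebuberi]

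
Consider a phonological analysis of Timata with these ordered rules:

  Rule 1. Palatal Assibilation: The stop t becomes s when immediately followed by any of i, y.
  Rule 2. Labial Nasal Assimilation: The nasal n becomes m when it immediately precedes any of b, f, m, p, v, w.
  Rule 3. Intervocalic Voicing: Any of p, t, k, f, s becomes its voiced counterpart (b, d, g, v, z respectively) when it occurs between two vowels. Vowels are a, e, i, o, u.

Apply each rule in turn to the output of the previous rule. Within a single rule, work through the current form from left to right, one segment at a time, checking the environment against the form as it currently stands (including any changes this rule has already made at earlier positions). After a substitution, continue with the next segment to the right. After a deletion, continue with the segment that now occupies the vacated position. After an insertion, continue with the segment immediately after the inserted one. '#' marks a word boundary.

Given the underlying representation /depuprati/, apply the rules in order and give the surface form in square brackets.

Rule 1 Palatal Assibilation: [depuprati] → [depuprasi]
Rule 2 Labial Nasal Assimilation: no change — [depuprasi]
Rule 3 Intervocalic Voicing: [depuprasi] → [debuprazi]

[debuprazi]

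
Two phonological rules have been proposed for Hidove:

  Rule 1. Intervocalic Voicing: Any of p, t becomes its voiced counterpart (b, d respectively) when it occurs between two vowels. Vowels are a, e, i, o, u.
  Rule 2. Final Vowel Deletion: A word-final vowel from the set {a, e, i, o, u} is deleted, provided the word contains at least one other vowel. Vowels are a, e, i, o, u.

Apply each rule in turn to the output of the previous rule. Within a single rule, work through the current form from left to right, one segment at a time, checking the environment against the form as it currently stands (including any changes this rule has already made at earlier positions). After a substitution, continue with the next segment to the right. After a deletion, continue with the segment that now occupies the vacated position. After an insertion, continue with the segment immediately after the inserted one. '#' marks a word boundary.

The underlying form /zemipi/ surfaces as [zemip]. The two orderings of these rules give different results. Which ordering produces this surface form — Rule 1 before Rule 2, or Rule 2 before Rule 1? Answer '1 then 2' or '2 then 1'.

Order 1 then 2:
  1 Intervocalic Voicing: [zemipi] → [zemibi]
  2 Final Vowel Deletion: [zemibi] → [zemib]
  result: [zemib]
Order 2 then 1:
  2 Final Vowel Deletion: [zemipi] → [zemip]
  1 Intervocalic Voicing: no change — [zemip]
  result: [zemip]

2 then 1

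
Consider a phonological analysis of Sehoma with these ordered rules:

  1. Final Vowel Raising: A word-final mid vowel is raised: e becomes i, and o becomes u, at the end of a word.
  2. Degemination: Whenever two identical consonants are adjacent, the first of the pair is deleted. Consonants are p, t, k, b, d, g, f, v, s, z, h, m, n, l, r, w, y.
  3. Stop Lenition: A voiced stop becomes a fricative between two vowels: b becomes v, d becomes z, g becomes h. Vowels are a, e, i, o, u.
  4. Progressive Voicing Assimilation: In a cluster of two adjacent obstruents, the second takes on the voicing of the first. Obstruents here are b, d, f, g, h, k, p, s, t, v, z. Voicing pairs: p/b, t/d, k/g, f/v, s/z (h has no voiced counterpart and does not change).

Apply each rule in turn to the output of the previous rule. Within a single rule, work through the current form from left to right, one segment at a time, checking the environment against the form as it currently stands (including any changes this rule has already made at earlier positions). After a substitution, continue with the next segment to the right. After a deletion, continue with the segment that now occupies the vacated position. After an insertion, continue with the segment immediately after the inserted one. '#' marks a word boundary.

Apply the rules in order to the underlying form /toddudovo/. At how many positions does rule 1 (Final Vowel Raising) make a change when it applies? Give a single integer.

1

1 Final Vowel Raising: [toddudovo] → [toddudovu]
2 Degemination: [toddudovu] → [todudovu]
3 Stop Lenition: [todudovu] → [tozuzovu]
4 Progressive Voicing Assimilation: no change — [tozuzovu]
Rule 1 changed 1 position(s).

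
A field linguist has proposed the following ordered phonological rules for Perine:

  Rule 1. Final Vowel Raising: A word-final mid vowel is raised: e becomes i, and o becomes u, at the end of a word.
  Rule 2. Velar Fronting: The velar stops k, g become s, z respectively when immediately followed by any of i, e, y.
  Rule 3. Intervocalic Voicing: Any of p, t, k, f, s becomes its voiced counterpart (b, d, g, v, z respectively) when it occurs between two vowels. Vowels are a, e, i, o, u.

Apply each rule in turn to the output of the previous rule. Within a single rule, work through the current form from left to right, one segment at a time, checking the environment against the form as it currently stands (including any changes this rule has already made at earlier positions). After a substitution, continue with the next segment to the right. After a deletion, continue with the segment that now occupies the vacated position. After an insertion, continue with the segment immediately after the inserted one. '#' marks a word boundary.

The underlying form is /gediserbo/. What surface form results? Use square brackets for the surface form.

[zedizerbu]

Rule 1 Final Vowel Raising: [gediserbo] → [gediserbu]
Rule 2 Velar Fronting: [gediserbu] → [zediserbu]
Rule 3 Intervocalic Voicing: [zediserbu] → [zedizerbu]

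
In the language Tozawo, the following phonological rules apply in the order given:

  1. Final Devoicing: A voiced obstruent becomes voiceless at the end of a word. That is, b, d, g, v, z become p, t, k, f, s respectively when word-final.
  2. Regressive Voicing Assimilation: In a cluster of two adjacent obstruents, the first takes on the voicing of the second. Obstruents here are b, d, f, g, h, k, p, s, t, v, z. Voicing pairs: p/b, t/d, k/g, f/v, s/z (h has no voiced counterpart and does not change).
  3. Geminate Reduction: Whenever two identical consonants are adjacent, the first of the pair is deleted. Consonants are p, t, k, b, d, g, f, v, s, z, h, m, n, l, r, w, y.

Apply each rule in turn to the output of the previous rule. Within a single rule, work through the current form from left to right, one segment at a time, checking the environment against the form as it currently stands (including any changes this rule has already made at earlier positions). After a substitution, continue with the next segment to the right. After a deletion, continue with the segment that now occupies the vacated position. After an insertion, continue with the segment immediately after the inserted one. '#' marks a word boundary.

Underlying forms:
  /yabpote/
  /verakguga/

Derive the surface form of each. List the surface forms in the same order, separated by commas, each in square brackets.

[yapote], [veraguga]

/yabpote/:
  1 Final Devoicing: no change — [yabpote]
  2 Regressive Voicing Assimilation: [yabpote] → [yappote]
  3 Geminate Reduction: [yappote] → [yapote]
/verakguga/:
  1 Final Devoicing: no change — [verakguga]
  2 Regressive Voicing Assimilation: [verakguga] → [veragguga]
  3 Geminate Reduction: [veragguga] → [veraguga]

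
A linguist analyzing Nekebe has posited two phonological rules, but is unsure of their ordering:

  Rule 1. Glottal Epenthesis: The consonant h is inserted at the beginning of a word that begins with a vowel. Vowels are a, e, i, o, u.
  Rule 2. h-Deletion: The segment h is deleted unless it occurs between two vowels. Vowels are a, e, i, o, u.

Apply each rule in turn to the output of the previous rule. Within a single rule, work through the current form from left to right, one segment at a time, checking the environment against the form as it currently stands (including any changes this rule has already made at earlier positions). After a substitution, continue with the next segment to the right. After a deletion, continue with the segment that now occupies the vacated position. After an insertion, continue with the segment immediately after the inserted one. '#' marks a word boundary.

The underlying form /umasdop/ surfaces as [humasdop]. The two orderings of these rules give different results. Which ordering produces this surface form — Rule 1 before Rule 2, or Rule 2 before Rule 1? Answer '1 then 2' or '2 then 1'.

2 then 1

Order 1 then 2:
  1 Glottal Epenthesis: [umasdop] → [humasdop]
  2 h-Deletion: [humasdop] → [umasdop]
  result: [umasdop]
Order 2 then 1:
  2 h-Deletion: no change — [umasdop]
  1 Glottal Epenthesis: [umasdop] → [humasdop]
  result: [humasdop]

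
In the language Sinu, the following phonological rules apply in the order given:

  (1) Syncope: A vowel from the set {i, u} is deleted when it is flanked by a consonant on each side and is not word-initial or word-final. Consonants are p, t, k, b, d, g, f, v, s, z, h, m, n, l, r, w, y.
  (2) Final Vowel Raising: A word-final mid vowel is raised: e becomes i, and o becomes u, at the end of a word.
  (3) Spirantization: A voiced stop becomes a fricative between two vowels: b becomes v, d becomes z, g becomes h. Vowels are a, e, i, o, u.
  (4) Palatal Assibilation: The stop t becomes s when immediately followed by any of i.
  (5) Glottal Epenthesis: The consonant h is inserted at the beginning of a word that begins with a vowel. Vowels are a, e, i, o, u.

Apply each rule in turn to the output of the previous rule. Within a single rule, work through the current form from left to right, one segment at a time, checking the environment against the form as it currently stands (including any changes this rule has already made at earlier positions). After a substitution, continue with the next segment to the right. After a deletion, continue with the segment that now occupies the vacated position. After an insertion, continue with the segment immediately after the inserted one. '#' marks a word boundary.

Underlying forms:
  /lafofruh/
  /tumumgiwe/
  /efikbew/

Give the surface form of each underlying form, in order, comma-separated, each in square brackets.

/lafofruh/:
  (1) Syncope: [lafofruh] → [lafofrh]
  (2) Final Vowel Raising: no change — [lafofrh]
  (3) Spirantization: no change — [lafofrh]
  (4) Palatal Assibilation: no change — [lafofrh]
  (5) Glottal Epenthesis: no change — [lafofrh]
/tumumgiwe/:
  (1) Syncope: [tumumgiwe] → [tmmgwe]
  (2) Final Vowel Raising: [tmmgwe] → [tmmgwi]
  (3) Spirantization: no change — [tmmgwi]
  (4) Palatal Assibilation: no change — [tmmgwi]
  (5) Glottal Epenthesis: no change — [tmmgwi]
/efikbew/:
  (1) Syncope: [efikbew] → [efkbew]
  (2) Final Vowel Raising: no change — [efkbew]
  (3) Spirantization: no change — [efkbew]
  (4) Palatal Assibilation: no change — [efkbew]
  (5) Glottal Epenthesis: [efkbew] → [hefkbew]

[lafofrh], [tmmgwi], [hefkbew]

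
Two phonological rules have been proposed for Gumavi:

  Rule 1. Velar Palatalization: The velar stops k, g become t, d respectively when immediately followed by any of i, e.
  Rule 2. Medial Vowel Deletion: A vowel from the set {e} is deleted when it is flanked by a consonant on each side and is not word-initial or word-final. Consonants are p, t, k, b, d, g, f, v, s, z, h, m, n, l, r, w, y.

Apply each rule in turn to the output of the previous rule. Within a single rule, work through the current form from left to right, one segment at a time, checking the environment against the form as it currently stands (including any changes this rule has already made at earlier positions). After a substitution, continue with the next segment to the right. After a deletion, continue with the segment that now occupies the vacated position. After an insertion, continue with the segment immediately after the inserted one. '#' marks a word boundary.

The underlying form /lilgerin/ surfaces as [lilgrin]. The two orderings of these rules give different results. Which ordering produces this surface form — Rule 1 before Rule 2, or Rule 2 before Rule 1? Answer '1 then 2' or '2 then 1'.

2 then 1

Order 1 then 2:
  1 Velar Palatalization: [lilgerin] → [lilderin]
  2 Medial Vowel Deletion: [lilderin] → [lildrin]
  result: [lildrin]
Order 2 then 1:
  2 Medial Vowel Deletion: [lilgerin] → [lilgrin]
  1 Velar Palatalization: no change — [lilgrin]
  result: [lilgrin]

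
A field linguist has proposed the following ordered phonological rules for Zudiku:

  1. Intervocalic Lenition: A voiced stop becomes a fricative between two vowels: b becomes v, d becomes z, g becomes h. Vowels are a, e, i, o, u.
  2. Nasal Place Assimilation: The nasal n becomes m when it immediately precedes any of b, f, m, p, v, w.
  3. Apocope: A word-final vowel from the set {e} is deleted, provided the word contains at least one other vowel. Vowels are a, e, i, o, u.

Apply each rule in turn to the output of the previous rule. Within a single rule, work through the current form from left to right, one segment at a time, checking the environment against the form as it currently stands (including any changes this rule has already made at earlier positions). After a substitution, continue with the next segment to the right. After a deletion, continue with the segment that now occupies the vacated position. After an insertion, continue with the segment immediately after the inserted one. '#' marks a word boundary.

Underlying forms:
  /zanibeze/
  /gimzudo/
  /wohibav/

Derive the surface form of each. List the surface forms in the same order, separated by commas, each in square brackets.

[zanivez], [gimzuzo], [wohivav]

/zanibeze/:
  1 Intervocalic Lenition: [zanibeze] → [zaniveze]
  2 Nasal Place Assimilation: no change — [zaniveze]
  3 Apocope: [zaniveze] → [zanivez]
/gimzudo/:
  1 Intervocalic Lenition: [gimzudo] → [gimzuzo]
  2 Nasal Place Assimilation: no change — [gimzuzo]
  3 Apocope: no change — [gimzuzo]
/wohibav/:
  1 Intervocalic Lenition: [wohibav] → [wohivav]
  2 Nasal Place Assimilation: no change — [wohivav]
  3 Apocope: no change — [wohivav]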